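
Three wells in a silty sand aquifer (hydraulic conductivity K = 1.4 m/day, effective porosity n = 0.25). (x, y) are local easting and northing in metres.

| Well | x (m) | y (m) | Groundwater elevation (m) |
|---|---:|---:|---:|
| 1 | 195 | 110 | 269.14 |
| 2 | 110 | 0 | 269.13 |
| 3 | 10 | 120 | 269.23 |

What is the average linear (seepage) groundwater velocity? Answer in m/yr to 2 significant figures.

1.3 m/yr

Differences from 1: to 2 (Δx, Δy, Δh) = (-85, -110, -0.01); to 3 = (-185, 10, +0.09).
Solve a·Δx + b·Δy = Δh: det = (-85)·10 − (-185)·(-110) = -21200.
∂h/∂x = [(-0.01)·10 − (+0.09)·(-110)] / -21200 = -0.0004623
∂h/∂y = [(-85)·(+0.09) − (-185)·(-0.01)] / -21200 = +0.0004481
|∇h| = √(-0.0004623² + 0.0004481²) = 0.0006438
Seepage velocity v = K·i/n = 1.4 × 0.0006438 / 0.25 = 0.003605 m/day = 1.317 m/yr.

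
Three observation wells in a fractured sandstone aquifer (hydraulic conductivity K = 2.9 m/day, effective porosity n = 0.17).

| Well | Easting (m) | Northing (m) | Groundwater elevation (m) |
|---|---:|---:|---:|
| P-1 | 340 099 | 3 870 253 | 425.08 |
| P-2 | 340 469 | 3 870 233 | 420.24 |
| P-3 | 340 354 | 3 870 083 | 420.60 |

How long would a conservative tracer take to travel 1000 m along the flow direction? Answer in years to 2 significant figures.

11 years

Differences from P-1: to P-2 (Δx, Δy, Δh) = (370, -20, -4.84); to P-3 = (255, -170, -4.48).
Solve a·Δx + b·Δy = Δh: det = 370·(-170) − 255·(-20) = -57800.
∂h/∂x = [(-4.84)·(-170) − (-4.48)·(-20)] / -57800 = -0.01269
∂h/∂y = [370·(-4.48) − 255·(-4.84)] / -57800 = +0.007325
|∇h| = √(-0.01269² + 0.007325²) = 0.01465
Seepage velocity v = K·i/n = 2.9 × 0.01465 / 0.17 = 0.2499 m/day.
t = 1000 / 0.2499 = 4002 days = 11 years.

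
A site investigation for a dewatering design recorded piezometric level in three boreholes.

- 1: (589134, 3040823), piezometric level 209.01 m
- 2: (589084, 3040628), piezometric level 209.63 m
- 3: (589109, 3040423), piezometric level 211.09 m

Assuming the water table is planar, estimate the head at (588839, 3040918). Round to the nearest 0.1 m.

205.4 m

With h = a·x + b·y + c and 1 as origin, the differences give:
  (-50)·a + (-195)·b = +0.62
  (-25)·a + (-400)·b = +2.08
Eliminate b (×(-400) and ×(-195), subtract): 15125·a = 157.600 → a = ∂h/∂x = +0.01042
Back-substitute: b = ∂h/∂y = -0.005851.
h(588839, 3040918) = 209.01 + (+0.01042)·(-295) + (-0.005851)·(95) = 209.01 -3.074 -0.556 = 205.380 m.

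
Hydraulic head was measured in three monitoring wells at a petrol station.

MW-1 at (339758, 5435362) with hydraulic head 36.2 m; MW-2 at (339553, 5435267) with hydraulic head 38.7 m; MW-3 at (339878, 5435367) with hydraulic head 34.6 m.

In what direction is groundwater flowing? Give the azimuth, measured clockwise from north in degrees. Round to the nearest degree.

Differences from MW-1: to MW-2 (Δx, Δy, Δh) = (-205, -95, +2.5); to MW-3 = (120, 5, -1.6).
Solve a·Δx + b·Δy = Δh: det = (-205)·5 − 120·(-95) = 10375.
∂h/∂x = [(+2.5)·5 − (-1.6)·(-95)] / 10375 = -0.01345
∂h/∂y = [(-205)·(-1.6) − 120·(+2.5)] / 10375 = +0.002699
Flow direction (−∇h) has components (+0.01345 E, -0.002699 N).
Azimuth = atan2(E, N) = atan2(+0.01345, -0.002699) = 101.3° ≈ 101°.

101°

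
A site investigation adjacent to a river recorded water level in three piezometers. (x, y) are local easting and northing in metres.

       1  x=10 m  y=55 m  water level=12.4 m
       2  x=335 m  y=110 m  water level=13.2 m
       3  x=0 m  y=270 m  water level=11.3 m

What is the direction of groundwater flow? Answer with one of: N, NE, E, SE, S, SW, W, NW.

NW

With h = a·x + b·y + c and 1 as origin, the differences give:
  325·a + 55·b = +0.8
  (-10)·a + 215·b = -1.1
Eliminate b (×215 and ×55, subtract): 70425·a = 232.50 → a = ∂h/∂x = +0.003301
Back-substitute: b = ∂h/∂y = -0.004963.
Flow = −∇h = (-0.003301 east, +0.004963 north), which points northwest.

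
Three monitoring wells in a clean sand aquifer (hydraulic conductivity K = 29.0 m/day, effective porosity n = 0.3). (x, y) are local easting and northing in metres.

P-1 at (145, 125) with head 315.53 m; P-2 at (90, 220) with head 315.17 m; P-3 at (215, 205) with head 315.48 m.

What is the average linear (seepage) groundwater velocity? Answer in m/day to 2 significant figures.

0.32 m/day

With h = a·x + b·y + c and P-1 as origin, the differences give:
  (-55)·a + 95·b = -0.36
  70·a + 80·b = -0.05
Eliminate b (×80 and ×95, subtract): -11050·a = -24.050 → a = ∂h/∂x = +0.002176
Back-substitute: b = ∂h/∂y = -0.002529.
|∇h| = √(0.002176² + -0.002529²) = 0.003336
Seepage velocity v = K·i/n = 29.0 × 0.003336 / 0.3 = 0.3225 m/day.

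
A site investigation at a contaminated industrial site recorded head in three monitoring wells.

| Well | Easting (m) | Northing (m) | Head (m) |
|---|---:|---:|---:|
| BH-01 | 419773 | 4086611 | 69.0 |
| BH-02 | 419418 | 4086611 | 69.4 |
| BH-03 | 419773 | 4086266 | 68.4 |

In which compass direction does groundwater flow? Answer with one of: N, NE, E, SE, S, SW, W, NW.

SE

∂h/∂x = (69.4 − 69.0) / (419418 − 419773) = -0.001127
∂h/∂y = (68.4 − 69.0) / (4086266 − 4086611) = +0.001739
Flow = −∇h = (+0.001127 east, -0.001739 north), which points southeast.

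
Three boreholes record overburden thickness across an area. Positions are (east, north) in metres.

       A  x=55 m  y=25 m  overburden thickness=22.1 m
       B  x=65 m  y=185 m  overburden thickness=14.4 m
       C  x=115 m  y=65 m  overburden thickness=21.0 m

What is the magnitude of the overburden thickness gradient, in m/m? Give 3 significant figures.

With d = a·x + b·y + c and A as origin, the differences give:
  10·a + 160·b = -7.7
  60·a + 40·b = -1.1
Eliminate b (×40 and ×160, subtract): -9200·a = -132.00 → a = ∂d/∂x = +0.01435
Back-substitute: b = ∂d/∂y = -0.04902.
|∇f| = √(0.01435² + -0.04902²) = 0.05108 m/m

0.0511 m/m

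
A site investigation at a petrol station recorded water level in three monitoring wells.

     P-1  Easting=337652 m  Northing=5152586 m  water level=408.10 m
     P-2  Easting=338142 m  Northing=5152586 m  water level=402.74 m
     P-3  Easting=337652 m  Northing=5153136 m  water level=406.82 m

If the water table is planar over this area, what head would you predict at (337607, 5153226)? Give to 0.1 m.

407.1 m

∂h/∂x = (402.74 − 408.10) / (338142 − 337652) = -0.01094
∂h/∂y = (406.82 − 408.10) / (5153136 − 5152586) = -0.002327
h(337607, 5153226) = 408.10 + (-0.01094)·(-45) + (-0.002327)·(640) = 408.10 +0.492 -1.489 = 407.103 m.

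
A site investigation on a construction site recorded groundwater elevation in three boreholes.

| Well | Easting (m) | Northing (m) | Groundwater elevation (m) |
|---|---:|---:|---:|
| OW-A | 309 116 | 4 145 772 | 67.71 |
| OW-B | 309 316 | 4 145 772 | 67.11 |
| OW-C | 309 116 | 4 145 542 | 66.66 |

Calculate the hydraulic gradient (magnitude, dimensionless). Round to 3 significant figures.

∂h/∂x = (67.11 − 67.71) / (309316 − 309116) = -0.003000
∂h/∂y = (66.66 − 67.71) / (4145542 − 4145772) = +0.004565
|∇h| = √(-0.003000² + 0.004565²) = 0.005463

0.00546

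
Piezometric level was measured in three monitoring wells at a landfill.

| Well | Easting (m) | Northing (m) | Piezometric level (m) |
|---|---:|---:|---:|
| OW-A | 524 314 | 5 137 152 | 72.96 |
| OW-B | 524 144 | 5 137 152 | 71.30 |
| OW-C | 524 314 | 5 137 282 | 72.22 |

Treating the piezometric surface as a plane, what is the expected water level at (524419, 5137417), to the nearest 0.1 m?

72.5 m

∂h/∂x = (71.30 − 72.96) / (524144 − 524314) = +0.009765
∂h/∂y = (72.22 − 72.96) / (5137282 − 5137152) = -0.005692
h(524419, 5137417) = 72.96 + (+0.009765)·(105) + (-0.005692)·(265) = 72.96 +1.025 -1.508 = 72.477 m.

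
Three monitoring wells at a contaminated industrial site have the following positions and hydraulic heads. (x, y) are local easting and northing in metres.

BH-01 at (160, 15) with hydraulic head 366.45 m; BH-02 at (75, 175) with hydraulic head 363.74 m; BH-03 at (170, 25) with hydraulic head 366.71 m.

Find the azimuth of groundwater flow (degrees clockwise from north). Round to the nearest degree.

Taking BH-01 as reference: BH-02−BH-01 = (-85, 160, -2.71); BH-03−BH-01 = (10, 10, +0.26).
Solve a·Δx + b·Δy = Δh: det = (-85)·10 − 10·160 = -2450.
∂h/∂x = [(-2.71)·10 − (+0.26)·160] / -2450 = +0.02804
∂h/∂y = [(-85)·(+0.26) − 10·(-2.71)] / -2450 = -0.002041
Flow direction (−∇h) has components (-0.02804 E, +0.002041 N).
Azimuth = atan2(E, N) = atan2(-0.02804, +0.002041) = 274.2° ≈ 274°.

274°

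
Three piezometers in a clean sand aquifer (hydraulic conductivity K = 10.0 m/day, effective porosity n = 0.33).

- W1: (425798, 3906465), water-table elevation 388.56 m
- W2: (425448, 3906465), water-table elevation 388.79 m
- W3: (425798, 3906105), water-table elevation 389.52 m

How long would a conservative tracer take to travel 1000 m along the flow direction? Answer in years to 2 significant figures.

∂h/∂x = (388.79 − 388.56) / (425448 − 425798) = -0.0006571
∂h/∂y = (389.52 − 388.56) / (3906105 − 3906465) = -0.002667
|∇h| = √(-0.0006571² + -0.002667²) = 0.002747
Seepage velocity v = K·i/n = 10.0 × 0.002747 / 0.33 = 0.08324 m/day.
t = 1000 / 0.08324 = 1.201e+04 days = 32.9 years.

33 years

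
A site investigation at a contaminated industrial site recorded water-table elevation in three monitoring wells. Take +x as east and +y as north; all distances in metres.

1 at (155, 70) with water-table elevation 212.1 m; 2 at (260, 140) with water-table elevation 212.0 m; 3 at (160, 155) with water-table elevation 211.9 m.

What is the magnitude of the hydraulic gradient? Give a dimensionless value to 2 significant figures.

0.0025

Taking 1 as reference: 2−1 = (105, 70, -0.1); 3−1 = (5, 85, -0.2).
Solve a·Δx + b·Δy = Δh: det = 105·85 − 5·70 = 8575.
∂h/∂x = [(-0.1)·85 − (-0.2)·70] / 8575 = +0.0006414
∂h/∂y = [105·(-0.2) − 5·(-0.1)] / 8575 = -0.002391
|∇h| = √(0.0006414² + -0.002391²) = 0.002476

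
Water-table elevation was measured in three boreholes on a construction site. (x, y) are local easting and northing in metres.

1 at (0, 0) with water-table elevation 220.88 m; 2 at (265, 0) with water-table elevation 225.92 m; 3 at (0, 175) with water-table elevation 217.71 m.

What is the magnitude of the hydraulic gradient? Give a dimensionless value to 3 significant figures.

0.0263

∂h/∂x = (225.92 − 220.88) / (265 − 0) = +0.01902
∂h/∂y = (217.71 − 220.88) / (175 − 0) = -0.01811
|∇h| = √(0.01902² + -0.01811²) = 0.02626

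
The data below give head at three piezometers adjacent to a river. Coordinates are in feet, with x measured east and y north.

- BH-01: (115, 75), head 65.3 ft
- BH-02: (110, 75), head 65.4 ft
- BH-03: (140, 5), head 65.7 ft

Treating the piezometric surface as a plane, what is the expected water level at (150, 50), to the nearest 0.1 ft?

Taking BH-01 as reference: BH-02−BH-01 = (-5, 0, +0.1); BH-03−BH-01 = (25, -70, +0.4).
Solve a·Δx + b·Δy = Δh: det = (-5)·(-70) − 25·0 = 350.
∂h/∂x = [(+0.1)·(-70) − (+0.4)·0] / 350 = -0.02000
∂h/∂y = [(-5)·(+0.4) − 25·(+0.1)] / 350 = -0.01286
h(150, 50) = 65.3 + (-0.02000)·(35) + (-0.01286)·(-25) = 65.3 -0.700 +0.321 = 64.921 ft.

64.9 ft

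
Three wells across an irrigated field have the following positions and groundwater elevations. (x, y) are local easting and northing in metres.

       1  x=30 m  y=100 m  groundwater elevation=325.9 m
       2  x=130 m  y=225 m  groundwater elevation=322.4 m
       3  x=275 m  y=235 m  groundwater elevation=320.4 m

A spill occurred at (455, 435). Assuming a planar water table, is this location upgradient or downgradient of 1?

downgradient

Differences from 1: to 2 (Δx, Δy, Δh) = (100, 125, -3.5); to 3 = (245, 135, -5.5).
Determinant of the coordinate differences = 100·135 − 245·125 = -17125.
∂h/∂x = [(-3.5)·135 − (-5.5)·125] / -17125 = -0.01255
∂h/∂y = [100·(-5.5) − 245·(-3.5)] / -17125 = -0.01796
Head at (455, 435) = 325.9 + (-0.01255)·(425) + (-0.01796)·(335) = 314.55 m.
That is lower than the 325.9 m at 1, so the point is downgradient.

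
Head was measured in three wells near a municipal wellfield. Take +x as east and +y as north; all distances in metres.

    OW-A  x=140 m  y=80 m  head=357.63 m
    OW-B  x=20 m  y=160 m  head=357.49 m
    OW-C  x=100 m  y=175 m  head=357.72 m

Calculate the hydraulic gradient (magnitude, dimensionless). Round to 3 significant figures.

Taking OW-A as reference: OW-B−OW-A = (-120, 80, -0.14); OW-C−OW-A = (-40, 95, +0.09).
Determinant of the coordinate differences = (-120)·95 − (-40)·80 = -8200.
∂h/∂x = [(-0.14)·95 − (+0.09)·80] / -8200 = +0.002500
∂h/∂y = [(-120)·(+0.09) − (-40)·(-0.14)] / -8200 = +0.002000
|∇h| = √(0.002500² + 0.002000²) = 0.003202

0.00320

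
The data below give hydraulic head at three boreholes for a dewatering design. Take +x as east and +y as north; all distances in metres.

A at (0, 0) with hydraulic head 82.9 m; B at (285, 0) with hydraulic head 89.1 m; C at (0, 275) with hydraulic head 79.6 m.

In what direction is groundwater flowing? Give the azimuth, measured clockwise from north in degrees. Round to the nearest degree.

∂h/∂x = (89.1 − 82.9) / (285 − 0) = +0.02175
∂h/∂y = (79.6 − 82.9) / (275 − 0) = -0.01200
Flow direction (−∇h) has components (-0.02175 E, +0.01200 N).
Azimuth = atan2(E, N) = atan2(-0.02175, +0.01200) = 298.9° ≈ 299°.

299°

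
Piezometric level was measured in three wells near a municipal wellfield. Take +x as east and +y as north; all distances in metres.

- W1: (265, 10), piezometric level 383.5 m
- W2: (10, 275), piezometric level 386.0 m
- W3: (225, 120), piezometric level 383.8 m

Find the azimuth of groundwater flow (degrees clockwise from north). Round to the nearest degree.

083°

Differences from W1: to W2 (Δx, Δy, Δh) = (-255, 265, +2.5); to W3 = (-40, 110, +0.3).
Solve a·Δx + b·Δy = Δh: det = (-255)·110 − (-40)·265 = -17450.
∂h/∂x = [(+2.5)·110 − (+0.3)·265] / -17450 = -0.01120
∂h/∂y = [(-255)·(+0.3) − (-40)·(+2.5)] / -17450 = -0.001347
Flow direction (−∇h) has components (+0.01120 E, +0.001347 N).
Azimuth = atan2(E, N) = atan2(+0.01120, +0.001347) = 83.1° ≈ 083°.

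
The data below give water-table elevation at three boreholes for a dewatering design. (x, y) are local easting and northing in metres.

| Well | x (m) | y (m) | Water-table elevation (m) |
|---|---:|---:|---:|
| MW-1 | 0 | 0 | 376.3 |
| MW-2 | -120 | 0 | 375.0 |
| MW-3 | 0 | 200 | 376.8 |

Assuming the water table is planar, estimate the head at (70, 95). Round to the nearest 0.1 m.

377.3 m

∂h/∂x = (375.0 − 376.3) / (-120 − 0) = +0.01083
∂h/∂y = (376.8 − 376.3) / (200 − 0) = +0.002500
h(70, 95) = 376.3 + (+0.01083)·(70) + (+0.002500)·(95) = 376.3 +0.758 +0.238 = 377.296 m.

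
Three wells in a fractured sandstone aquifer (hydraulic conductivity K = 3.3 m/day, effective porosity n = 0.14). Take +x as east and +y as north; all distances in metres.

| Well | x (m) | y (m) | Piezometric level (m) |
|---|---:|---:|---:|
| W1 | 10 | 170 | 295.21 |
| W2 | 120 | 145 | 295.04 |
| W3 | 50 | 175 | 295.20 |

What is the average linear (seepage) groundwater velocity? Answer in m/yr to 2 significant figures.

Three-point gradient (reference W1): Δ to W2 = (110, -25, -0.17), Δ to W3 = (40, 5, -0.01).
∂h/∂x = -0.0007097, ∂h/∂y = +0.003677 (det = 1550).
|∇h| = √(-0.0007097² + 0.003677²) = 0.003745
Seepage velocity v = K·i/n = 3.3 × 0.003745 / 0.14 = 0.08827 m/day = 32.24 m/yr.

32 m/yr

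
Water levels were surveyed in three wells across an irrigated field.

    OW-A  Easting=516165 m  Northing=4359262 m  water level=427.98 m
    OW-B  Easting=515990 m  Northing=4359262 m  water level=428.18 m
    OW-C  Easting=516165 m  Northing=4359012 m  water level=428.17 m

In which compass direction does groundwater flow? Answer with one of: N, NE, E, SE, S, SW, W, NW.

NE

∂h/∂x = (428.18 − 427.98) / (515990 − 516165) = -0.001143
∂h/∂y = (428.17 − 427.98) / (4359012 − 4359262) = -0.0007600
Flow = −∇h = (+0.001143 east, +0.0007600 north), which points northeast.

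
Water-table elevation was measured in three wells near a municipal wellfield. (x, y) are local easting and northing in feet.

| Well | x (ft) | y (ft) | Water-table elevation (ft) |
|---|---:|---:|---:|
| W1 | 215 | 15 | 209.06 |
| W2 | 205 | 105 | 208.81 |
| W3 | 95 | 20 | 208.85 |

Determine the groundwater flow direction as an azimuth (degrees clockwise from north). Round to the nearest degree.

328°

Taking W1 as reference: W2−W1 = (-10, 90, -0.25); W3−W1 = (-120, 5, -0.21).
Determinant of the coordinate differences = (-10)·5 − (-120)·90 = 10750.
∂h/∂x = [(-0.25)·5 − (-0.21)·90] / 10750 = +0.001642
∂h/∂y = [(-10)·(-0.21) − (-120)·(-0.25)] / 10750 = -0.002595
Flow direction (−∇h) has components (-0.001642 E, +0.002595 N).
Azimuth = atan2(E, N) = atan2(-0.001642, +0.002595) = 327.7° ≈ 328°.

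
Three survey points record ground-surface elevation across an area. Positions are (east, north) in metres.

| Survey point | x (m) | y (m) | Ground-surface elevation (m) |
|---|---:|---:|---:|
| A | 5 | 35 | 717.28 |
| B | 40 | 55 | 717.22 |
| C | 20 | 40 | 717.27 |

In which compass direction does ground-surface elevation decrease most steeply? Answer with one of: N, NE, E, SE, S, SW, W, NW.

Taking A as reference: B−A = (35, 20, -0.06); C−A = (15, 5, -0.01).
Solve a·Δx + b·Δy = Δz: det = 35·5 − 15·20 = -125.
∂z/∂x = [(-0.06)·5 − (-0.01)·20] / -125 = +0.0008000
∂z/∂y = [35·(-0.01) − 15·(-0.06)] / -125 = -0.004400
Steepest decrease is along −∇f = (-0.0008000 E, +0.004400 N) → north.

N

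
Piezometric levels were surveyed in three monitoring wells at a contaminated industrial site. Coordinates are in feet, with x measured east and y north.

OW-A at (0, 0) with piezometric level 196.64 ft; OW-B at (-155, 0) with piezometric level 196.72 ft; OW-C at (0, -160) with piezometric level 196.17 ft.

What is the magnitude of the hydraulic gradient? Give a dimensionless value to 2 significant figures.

0.0030

∂h/∂x = (196.72 − 196.64) / (-155 − 0) = -0.0005161
∂h/∂y = (196.17 − 196.64) / (-160 − 0) = +0.002937
|∇h| = √(-0.0005161² + 0.002937²) = 0.002982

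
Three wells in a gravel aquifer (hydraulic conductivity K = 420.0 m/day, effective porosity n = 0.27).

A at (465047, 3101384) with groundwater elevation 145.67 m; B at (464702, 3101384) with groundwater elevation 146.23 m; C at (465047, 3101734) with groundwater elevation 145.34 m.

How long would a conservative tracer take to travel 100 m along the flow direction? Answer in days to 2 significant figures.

34 days

∂h/∂x = (146.23 − 145.67) / (464702 − 465047) = -0.001623
∂h/∂y = (145.34 − 145.67) / (3101734 − 3101384) = -0.0009429
|∇h| = √(-0.001623² + -0.0009429²) = 0.001877
Seepage velocity v = K·i/n = 420.0 × 0.001877 / 0.27 = 2.92 m/day.
t = 100 / 2.92 = 34.25 days.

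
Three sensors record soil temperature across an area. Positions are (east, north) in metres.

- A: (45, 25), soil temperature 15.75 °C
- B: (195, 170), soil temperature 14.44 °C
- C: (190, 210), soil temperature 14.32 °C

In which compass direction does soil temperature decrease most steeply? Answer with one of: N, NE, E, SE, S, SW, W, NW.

Three-point gradient (reference A): Δ to B = (150, 145, -1.31), Δ to C = (145, 185, -1.43).
∂T/∂x = -0.005204, ∂T/∂y = -0.003651 (det = 6725).
Steepest decrease is along −∇f = (+0.005204 E, +0.003651 N) → northeast.

NE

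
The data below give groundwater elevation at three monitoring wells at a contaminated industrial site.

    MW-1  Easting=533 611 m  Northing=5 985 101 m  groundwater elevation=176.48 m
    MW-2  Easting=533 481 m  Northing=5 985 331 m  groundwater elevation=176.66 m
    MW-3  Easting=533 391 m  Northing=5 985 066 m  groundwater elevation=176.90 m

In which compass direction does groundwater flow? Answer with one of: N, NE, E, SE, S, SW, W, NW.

E

With h = a·x + b·y + c and MW-1 as origin, the differences give:
  (-130)·a + 230·b = +0.18
  (-220)·a + (-35)·b = +0.42
Eliminate b (×(-35) and ×230, subtract): 55150·a = -102.900 → a = ∂h/∂x = -0.001866
Back-substitute: b = ∂h/∂y = -0.0002720.
Flow = −∇h = (+0.001866 east, +0.0002720 north), which points east.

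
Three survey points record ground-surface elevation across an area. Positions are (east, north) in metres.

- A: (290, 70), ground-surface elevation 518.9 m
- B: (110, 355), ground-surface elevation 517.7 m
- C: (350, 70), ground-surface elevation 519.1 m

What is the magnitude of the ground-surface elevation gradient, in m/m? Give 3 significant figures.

0.00394 m/m

Taking A as reference: B−A = (-180, 285, -1.2); C−A = (60, 0, +0.2).
Determinant of the coordinate differences = (-180)·0 − 60·285 = -17100.
∂z/∂x = [(-1.2)·0 − (+0.2)·285] / -17100 = +0.003333
∂z/∂y = [(-180)·(+0.2) − 60·(-1.2)] / -17100 = -0.002105
|∇f| = √(0.003333² + -0.002105²) = 0.003942 m/m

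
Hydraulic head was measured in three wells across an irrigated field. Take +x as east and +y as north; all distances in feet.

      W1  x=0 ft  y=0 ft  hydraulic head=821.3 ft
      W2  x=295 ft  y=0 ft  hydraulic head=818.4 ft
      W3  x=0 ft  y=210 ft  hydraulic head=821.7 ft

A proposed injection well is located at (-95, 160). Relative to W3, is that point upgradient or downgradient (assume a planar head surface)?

upgradient

∂h/∂x = (818.4 − 821.3) / (295 − 0) = -0.009831
∂h/∂y = (821.7 − 821.3) / (210 − 0) = +0.001905
Head at (-95, 160) = 821.3 + (-0.009831)·(-95) + (+0.001905)·(160) = 822.54 ft.
That is higher than the 821.7 ft at W3, so the point is upgradient.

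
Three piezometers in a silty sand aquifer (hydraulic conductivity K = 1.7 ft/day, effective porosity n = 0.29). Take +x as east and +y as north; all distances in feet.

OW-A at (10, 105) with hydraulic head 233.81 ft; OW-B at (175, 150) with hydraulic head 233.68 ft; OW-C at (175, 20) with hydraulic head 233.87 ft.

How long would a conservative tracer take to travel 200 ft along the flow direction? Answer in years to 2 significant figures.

With h = a·x + b·y + c and OW-A as origin, the differences give:
  165·a + 45·b = -0.13
  165·a + (-85)·b = +0.06
Eliminate b (×(-85) and ×45, subtract): -21450·a = 8.350 → a = ∂h/∂x = -0.0003893
Back-substitute: b = ∂h/∂y = -0.001462.
|∇h| = √(-0.0003893² + -0.001462²) = 0.001513
Seepage velocity v = K·i/n = 1.7 × 0.001513 / 0.29 = 0.008869 ft/day.
t = 200 / 0.008869 = 2.255e+04 days = 61.7 years.

62 years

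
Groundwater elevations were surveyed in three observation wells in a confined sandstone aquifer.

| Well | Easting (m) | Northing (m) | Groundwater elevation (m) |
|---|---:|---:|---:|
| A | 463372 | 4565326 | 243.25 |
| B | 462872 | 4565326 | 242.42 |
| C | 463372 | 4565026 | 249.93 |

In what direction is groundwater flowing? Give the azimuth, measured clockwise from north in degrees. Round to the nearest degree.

356°

∂h/∂x = (242.42 − 243.25) / (462872 − 463372) = +0.001660
∂h/∂y = (249.93 − 243.25) / (4565026 − 4565326) = -0.02227
Flow direction (−∇h) has components (-0.001660 E, +0.02227 N).
Azimuth = atan2(E, N) = atan2(-0.001660, +0.02227) = 355.7° ≈ 356°.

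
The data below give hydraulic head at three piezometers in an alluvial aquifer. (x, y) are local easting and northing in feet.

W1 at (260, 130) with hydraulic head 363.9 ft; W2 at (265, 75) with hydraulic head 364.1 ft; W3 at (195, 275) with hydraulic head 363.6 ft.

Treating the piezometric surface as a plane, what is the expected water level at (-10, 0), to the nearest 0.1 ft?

Taking W1 as reference: W2−W1 = (5, -55, +0.2); W3−W1 = (-65, 145, -0.3).
Solve a·Δx + b·Δy = Δh: det = 5·145 − (-65)·(-55) = -2850.
∂h/∂x = [(+0.2)·145 − (-0.3)·(-55)] / -2850 = -0.004386
∂h/∂y = [5·(-0.3) − (-65)·(+0.2)] / -2850 = -0.004035
h(-10, 0) = 363.9 + (-0.004386)·(-270) + (-0.004035)·(-130) = 363.9 +1.184 +0.525 = 365.609 ft.

365.6 ft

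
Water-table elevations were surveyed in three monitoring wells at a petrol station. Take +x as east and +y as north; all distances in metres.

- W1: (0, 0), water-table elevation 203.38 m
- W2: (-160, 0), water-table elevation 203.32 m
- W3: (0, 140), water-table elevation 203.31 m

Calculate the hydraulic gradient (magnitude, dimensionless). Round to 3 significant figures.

∂h/∂x = (203.32 − 203.38) / (-160 − 0) = +0.0003750
∂h/∂y = (203.31 − 203.38) / (140 − 0) = -0.0005000
|∇h| = √(0.0003750² + -0.0005000²) = 0.000625

0.000625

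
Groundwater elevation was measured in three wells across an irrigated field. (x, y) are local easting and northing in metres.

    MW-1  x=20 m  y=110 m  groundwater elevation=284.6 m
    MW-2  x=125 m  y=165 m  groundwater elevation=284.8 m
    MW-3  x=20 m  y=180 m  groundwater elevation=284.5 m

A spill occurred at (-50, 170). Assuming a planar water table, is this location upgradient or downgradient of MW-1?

Taking MW-1 as reference: MW-2−MW-1 = (105, 55, +0.2); MW-3−MW-1 = (0, 70, -0.1).
Determinant of the coordinate differences = 105·70 − 0·55 = 7350.
∂h/∂x = [(+0.2)·70 − (-0.1)·55] / 7350 = +0.002653
∂h/∂y = [105·(-0.1) − 0·(+0.2)] / 7350 = -0.001429
Head at (-50, 170) = 284.6 + (+0.002653)·(-70) + (-0.001429)·(60) = 284.33 m.
That is lower than the 284.6 m at MW-1, so the point is downgradient.

downgradient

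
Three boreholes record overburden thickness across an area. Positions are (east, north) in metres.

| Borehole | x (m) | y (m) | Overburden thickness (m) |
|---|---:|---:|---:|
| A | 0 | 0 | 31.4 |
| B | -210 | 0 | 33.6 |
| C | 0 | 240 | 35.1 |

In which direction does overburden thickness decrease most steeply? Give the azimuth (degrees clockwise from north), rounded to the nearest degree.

146°

∂d/∂x = (33.6 − 31.4) / (-210 − 0) = -0.01048
∂d/∂y = (35.1 − 31.4) / (240 − 0) = +0.01542
Steepest decrease is along −∇f: components (+0.01048 E, -0.01542 N).
Azimuth = atan2(+0.01048, -0.01542) = 145.8° ≈ 146°.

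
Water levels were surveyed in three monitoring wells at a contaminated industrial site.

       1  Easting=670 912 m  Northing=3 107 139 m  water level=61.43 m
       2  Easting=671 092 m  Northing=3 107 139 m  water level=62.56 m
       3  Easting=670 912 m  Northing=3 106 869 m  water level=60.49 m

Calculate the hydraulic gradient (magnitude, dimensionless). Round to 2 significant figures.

0.0072

∂h/∂x = (62.56 − 61.43) / (671092 − 670912) = +0.006278
∂h/∂y = (60.49 − 61.43) / (3106869 − 3107139) = +0.003481
|∇h| = √(0.006278² + 0.003481²) = 0.007178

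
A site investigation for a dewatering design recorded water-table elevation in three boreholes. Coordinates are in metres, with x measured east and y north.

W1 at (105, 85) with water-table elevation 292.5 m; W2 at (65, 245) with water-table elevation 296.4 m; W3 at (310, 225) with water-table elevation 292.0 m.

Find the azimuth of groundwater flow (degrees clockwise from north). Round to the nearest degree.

Differences from W1: to W2 (Δx, Δy, Δh) = (-40, 160, +3.9); to W3 = (205, 140, -0.5).
Solve a·Δx + b·Δy = Δh: det = (-40)·140 − 205·160 = -38400.
∂h/∂x = [(+3.9)·140 − (-0.5)·160] / -38400 = -0.01630
∂h/∂y = [(-40)·(-0.5) − 205·(+3.9)] / -38400 = +0.02030
Flow direction (−∇h) has components (+0.01630 E, -0.02030 N).
Azimuth = atan2(E, N) = atan2(+0.01630, -0.02030) = 141.2° ≈ 141°.

141°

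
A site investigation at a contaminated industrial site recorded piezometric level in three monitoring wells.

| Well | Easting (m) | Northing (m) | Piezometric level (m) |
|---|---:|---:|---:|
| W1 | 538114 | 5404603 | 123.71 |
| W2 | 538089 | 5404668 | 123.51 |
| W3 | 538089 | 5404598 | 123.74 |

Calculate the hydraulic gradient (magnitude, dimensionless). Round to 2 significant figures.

0.0033

Three-point gradient (reference W1): Δ to W2 = (-25, 65, -0.20), Δ to W3 = (-25, -5, +0.03).
∂h/∂x = -0.0005429, ∂h/∂y = -0.003286 (det = 1750).
|∇h| = √(-0.0005429² + -0.003286²) = 0.003331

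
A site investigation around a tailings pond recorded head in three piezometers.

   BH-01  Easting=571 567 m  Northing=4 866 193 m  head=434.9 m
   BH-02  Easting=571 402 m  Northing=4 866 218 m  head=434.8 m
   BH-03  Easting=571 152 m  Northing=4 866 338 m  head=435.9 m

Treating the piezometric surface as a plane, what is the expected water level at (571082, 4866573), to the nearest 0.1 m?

With h = a·x + b·y + c and BH-01 as origin, the differences give:
  (-165)·a + 25·b = -0.1
  (-415)·a + 145·b = +1.0
Eliminate b (×145 and ×25, subtract): -13550·a = -39.50 → a = ∂h/∂x = +0.002915
Back-substitute: b = ∂h/∂y = +0.01524.
h(571082, 4866573) = 434.9 + (+0.002915)·(-485) + (+0.01524)·(380) = 434.9 -1.414 +5.791 = 439.277 m.

439.3 m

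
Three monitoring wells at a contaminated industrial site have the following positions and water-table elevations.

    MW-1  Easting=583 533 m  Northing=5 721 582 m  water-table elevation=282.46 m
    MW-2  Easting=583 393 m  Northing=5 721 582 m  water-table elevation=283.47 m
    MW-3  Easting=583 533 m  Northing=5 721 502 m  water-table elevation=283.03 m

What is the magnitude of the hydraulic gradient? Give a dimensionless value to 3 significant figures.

∂h/∂x = (283.47 − 282.46) / (583393 − 583533) = -0.007214
∂h/∂y = (283.03 − 282.46) / (5721502 − 5721582) = -0.007125
|∇h| = √(-0.007214² + -0.007125²) = 0.01014

0.0101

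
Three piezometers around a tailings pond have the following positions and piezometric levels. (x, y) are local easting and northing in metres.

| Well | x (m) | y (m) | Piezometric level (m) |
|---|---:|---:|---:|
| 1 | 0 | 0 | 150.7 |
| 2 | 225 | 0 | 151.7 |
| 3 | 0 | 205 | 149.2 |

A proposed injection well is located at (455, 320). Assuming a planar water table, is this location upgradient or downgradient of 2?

∂h/∂x = (151.7 − 150.7) / (225 − 0) = +0.004444
∂h/∂y = (149.2 − 150.7) / (205 − 0) = -0.007317
Head at (455, 320) = 150.7 + (+0.004444)·(455) + (-0.007317)·(320) = 150.38 m.
That is lower than the 151.7 m at 2, so the point is downgradient.

downgradient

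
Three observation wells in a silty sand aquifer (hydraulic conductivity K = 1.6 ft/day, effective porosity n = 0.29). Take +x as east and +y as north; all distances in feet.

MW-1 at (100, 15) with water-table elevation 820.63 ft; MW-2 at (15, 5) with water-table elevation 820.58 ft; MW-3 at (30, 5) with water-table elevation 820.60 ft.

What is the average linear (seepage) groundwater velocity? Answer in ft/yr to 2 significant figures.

13 ft/yr

Three-point gradient (reference MW-1): Δ to MW-2 = (-85, -10, -0.05), Δ to MW-3 = (-70, -10, -0.03).
∂h/∂x = +0.001333, ∂h/∂y = -0.006333 (det = 150).
|∇h| = √(0.001333² + -0.006333²) = 0.006472
Seepage velocity v = K·i/n = 1.6 × 0.006472 / 0.29 = 0.03571 ft/day = 13.04 ft/yr.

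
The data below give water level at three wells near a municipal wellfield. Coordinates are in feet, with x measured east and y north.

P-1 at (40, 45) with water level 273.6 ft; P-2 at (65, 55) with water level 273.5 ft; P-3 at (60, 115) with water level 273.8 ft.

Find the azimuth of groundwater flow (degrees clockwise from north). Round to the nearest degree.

128°

Three-point gradient (reference P-1): Δ to P-2 = (25, 10, -0.1), Δ to P-3 = (20, 70, +0.2).
∂h/∂x = -0.005806, ∂h/∂y = +0.004516 (det = 1550).
Flow direction (−∇h) has components (+0.005806 E, -0.004516 N).
Azimuth = atan2(E, N) = atan2(+0.005806, -0.004516) = 127.9° ≈ 128°.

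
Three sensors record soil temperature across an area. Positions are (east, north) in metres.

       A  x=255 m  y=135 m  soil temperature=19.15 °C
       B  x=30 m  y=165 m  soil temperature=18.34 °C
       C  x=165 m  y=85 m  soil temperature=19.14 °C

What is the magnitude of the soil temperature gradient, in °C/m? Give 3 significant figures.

0.00585 °C/m

Taking A as reference: B−A = (-225, 30, -0.81); C−A = (-90, -50, -0.01).
Solve a·Δx + b·Δy = ΔT: det = (-225)·(-50) − (-90)·30 = 13950.
∂T/∂x = [(-0.81)·(-50) − (-0.01)·30] / 13950 = +0.002925
∂T/∂y = [(-225)·(-0.01) − (-90)·(-0.81)] / 13950 = -0.005065
|∇f| = √(0.002925² + -0.005065²) = 0.005849 °C/m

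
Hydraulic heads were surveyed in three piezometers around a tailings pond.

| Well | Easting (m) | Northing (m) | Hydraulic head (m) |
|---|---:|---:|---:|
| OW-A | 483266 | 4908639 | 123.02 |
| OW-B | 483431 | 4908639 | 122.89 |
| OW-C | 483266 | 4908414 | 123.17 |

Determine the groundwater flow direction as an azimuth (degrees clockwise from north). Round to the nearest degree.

∂h/∂x = (122.89 − 123.02) / (483431 − 483266) = -0.0007879
∂h/∂y = (123.17 − 123.02) / (4908414 − 4908639) = -0.0006667
Flow direction (−∇h) has components (+0.0007879 E, +0.0006667 N).
Azimuth = atan2(E, N) = atan2(+0.0007879, +0.0006667) = 49.8° ≈ 050°.

050°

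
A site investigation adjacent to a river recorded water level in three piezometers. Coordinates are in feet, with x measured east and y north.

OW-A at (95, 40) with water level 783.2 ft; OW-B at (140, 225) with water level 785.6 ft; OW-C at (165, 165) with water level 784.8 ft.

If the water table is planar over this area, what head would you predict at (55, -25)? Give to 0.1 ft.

Taking OW-A as reference: OW-B−OW-A = (45, 185, +2.4); OW-C−OW-A = (70, 125, +1.6).
Solve a·Δx + b·Δy = Δh: det = 45·125 − 70·185 = -7325.
∂h/∂x = [(+2.4)·125 − (+1.6)·185] / -7325 = -0.0005461
∂h/∂y = [45·(+1.6) − 70·(+2.4)] / -7325 = +0.01311
h(55, -25) = 783.2 + (-0.0005461)·(-40) + (+0.01311)·(-65) = 783.2 +0.022 -0.852 = 782.370 ft.

782.4 ft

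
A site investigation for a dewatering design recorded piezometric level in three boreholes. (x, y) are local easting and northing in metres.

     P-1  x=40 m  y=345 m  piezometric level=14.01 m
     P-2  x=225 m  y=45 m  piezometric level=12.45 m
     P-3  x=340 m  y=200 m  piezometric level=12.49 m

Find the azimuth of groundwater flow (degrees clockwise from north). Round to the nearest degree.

With h = a·x + b·y + c and P-1 as origin, the differences give:
  185·a + (-300)·b = -1.56
  300·a + (-145)·b = -1.52
Eliminate b (×(-145) and ×(-300), subtract): 63175·a = -229.800 → a = ∂h/∂x = -0.003638
Back-substitute: b = ∂h/∂y = +0.002957.
Flow direction (−∇h) has components (+0.003638 E, -0.002957 N).
Azimuth = atan2(E, N) = atan2(+0.003638, -0.002957) = 129.1° ≈ 129°.

129°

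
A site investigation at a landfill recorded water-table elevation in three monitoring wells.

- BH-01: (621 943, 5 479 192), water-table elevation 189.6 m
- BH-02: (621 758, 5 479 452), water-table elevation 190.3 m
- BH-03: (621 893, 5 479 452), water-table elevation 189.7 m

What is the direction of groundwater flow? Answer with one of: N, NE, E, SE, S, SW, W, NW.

Differences from BH-01: to BH-02 (Δx, Δy, Δh) = (-185, 260, +0.7); to BH-03 = (-50, 260, +0.1).
Determinant of the coordinate differences = (-185)·260 − (-50)·260 = -35100.
∂h/∂x = [(+0.7)·260 − (+0.1)·260] / -35100 = -0.004444
∂h/∂y = [(-185)·(+0.1) − (-50)·(+0.7)] / -35100 = -0.0004701
Flow = −∇h = (+0.004444 east, +0.0004701 north), which points east.

E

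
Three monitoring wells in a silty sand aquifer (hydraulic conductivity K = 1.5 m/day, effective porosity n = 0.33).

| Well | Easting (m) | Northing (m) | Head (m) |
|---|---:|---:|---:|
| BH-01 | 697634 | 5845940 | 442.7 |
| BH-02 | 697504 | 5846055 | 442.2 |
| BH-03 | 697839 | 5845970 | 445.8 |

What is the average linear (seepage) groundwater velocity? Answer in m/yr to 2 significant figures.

29 m/yr

Differences from BH-01: to BH-02 (Δx, Δy, Δh) = (-130, 115, -0.5); to BH-03 = (205, 30, +3.1).
Solve a·Δx + b·Δy = Δh: det = (-130)·30 − 205·115 = -27475.
∂h/∂x = [(-0.5)·30 − (+3.1)·115] / -27475 = +0.01352
∂h/∂y = [(-130)·(+3.1) − 205·(-0.5)] / -27475 = +0.01094
|∇h| = √(0.01352² + 0.01094²) = 0.01739
Seepage velocity v = K·i/n = 1.5 × 0.01739 / 0.33 = 0.07905 m/day = 28.87 m/yr.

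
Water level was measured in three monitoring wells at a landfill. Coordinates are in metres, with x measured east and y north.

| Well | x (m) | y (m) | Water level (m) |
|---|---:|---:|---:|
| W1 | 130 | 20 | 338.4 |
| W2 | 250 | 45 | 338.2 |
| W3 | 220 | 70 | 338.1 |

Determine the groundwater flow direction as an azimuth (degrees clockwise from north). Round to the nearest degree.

008°

With h = a·x + b·y + c and W1 as origin, the differences give:
  120·a + 25·b = -0.2
  90·a + 50·b = -0.3
Eliminate b (×50 and ×25, subtract): 3750·a = -2.50 → a = ∂h/∂x = -0.0006667
Back-substitute: b = ∂h/∂y = -0.004800.
Flow direction (−∇h) has components (+0.0006667 E, +0.004800 N).
Azimuth = atan2(E, N) = atan2(+0.0006667, +0.004800) = 7.9° ≈ 008°.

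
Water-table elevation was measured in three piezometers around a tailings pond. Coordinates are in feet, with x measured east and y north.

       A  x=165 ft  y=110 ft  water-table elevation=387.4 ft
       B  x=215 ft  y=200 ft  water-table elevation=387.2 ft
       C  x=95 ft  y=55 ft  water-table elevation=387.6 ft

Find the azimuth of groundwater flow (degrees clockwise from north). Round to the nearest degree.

Differences from A: to B (Δx, Δy, Δh) = (50, 90, -0.2); to C = (-70, -55, +0.2).
Solve a·Δx + b·Δy = Δh: det = 50·(-55) − (-70)·90 = 3550.
∂h/∂x = [(-0.2)·(-55) − (+0.2)·90] / 3550 = -0.001972
∂h/∂y = [50·(+0.2) − (-70)·(-0.2)] / 3550 = -0.001127
Flow direction (−∇h) has components (+0.001972 E, +0.001127 N).
Azimuth = atan2(E, N) = atan2(+0.001972, +0.001127) = 60.3° ≈ 060°.

060°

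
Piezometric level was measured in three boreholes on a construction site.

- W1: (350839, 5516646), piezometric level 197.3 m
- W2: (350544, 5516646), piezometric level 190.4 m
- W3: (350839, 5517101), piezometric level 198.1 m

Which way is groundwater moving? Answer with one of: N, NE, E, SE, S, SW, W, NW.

∂h/∂x = (190.4 − 197.3) / (350544 − 350839) = +0.02339
∂h/∂y = (198.1 − 197.3) / (5517101 − 5516646) = +0.001758
Flow = −∇h = (-0.02339 east, -0.001758 north), which points west.

W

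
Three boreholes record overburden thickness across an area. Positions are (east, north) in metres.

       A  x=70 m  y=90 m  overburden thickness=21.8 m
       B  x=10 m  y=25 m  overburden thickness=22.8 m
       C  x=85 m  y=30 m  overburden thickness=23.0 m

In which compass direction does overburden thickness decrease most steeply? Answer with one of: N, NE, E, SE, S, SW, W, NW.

N

Three-point gradient (reference A): Δ to B = (-60, -65, +1.0), Δ to C = (15, -60, +1.2).
∂d/∂x = +0.003934, ∂d/∂y = -0.01902 (det = 4575).
Steepest decrease is along −∇f = (-0.003934 E, +0.01902 N) → north.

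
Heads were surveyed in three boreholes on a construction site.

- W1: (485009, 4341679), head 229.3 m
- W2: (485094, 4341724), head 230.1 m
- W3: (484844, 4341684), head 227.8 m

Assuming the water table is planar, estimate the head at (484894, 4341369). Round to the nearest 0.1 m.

228.1 m

Differences from W1: to W2 (Δx, Δy, Δh) = (85, 45, +0.8); to W3 = (-165, 5, -1.5).
Solve a·Δx + b·Δy = Δh: det = 85·5 − (-165)·45 = 7850.
∂h/∂x = [(+0.8)·5 − (-1.5)·45] / 7850 = +0.009108
∂h/∂y = [85·(-1.5) − (-165)·(+0.8)] / 7850 = +0.0005732
h(484894, 4341369) = 229.3 + (+0.009108)·(-115) + (+0.0005732)·(-310) = 229.3 -1.047 -0.178 = 228.075 m.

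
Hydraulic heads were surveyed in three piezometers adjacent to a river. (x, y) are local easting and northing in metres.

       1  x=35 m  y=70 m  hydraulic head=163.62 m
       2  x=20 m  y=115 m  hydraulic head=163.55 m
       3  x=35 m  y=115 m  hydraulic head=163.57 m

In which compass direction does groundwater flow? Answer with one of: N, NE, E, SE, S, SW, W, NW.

NW

Differences from 1: to 2 (Δx, Δy, Δh) = (-15, 45, -0.07); to 3 = (0, 45, -0.05).
Determinant of the coordinate differences = (-15)·45 − 0·45 = -675.
∂h/∂x = [(-0.07)·45 − (-0.05)·45] / -675 = +0.001333
∂h/∂y = [(-15)·(-0.05) − 0·(-0.07)] / -675 = -0.001111
Flow = −∇h = (-0.001333 east, +0.001111 north), which points northwest.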